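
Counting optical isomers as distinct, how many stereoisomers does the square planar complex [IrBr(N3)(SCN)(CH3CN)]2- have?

A square has two trans pairs of vertices; adjacent vertices are cis.
The distinct arrangements are (3 in all): (Br/N3 trans, CH3CN/SCN trans); (Br/SCN trans, CH3CN/N3 trans); (Br/CH3CN trans, N3/SCN trans).
Each arrangement has an internal mirror plane or centre of symmetry, so none is chiral.

3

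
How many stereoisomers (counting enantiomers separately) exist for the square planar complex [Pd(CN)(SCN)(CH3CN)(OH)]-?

3

There are 3 geometric isomers: (CH3CN/OH trans, CN/SCN trans); (CH3CN/SCN trans, CN/OH trans); (CH3CN/CN trans, OH/SCN trans).
Each arrangement has an internal mirror plane or centre of symmetry, so none is chiral.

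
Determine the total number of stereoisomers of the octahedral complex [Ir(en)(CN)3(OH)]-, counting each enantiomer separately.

The six octahedral sites form three mutually perpendicular trans pairs.
Each en is bidentate and must span two cis positions.
The distinct arrangements are (2 in all): CN mer; CN fac.
Each arrangement has an internal mirror plane or centre of symmetry, so none is chiral.

2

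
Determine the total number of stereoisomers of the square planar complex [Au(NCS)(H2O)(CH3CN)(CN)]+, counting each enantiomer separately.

3

A square has two trans pairs of vertices; adjacent vertices are cis.
Working through the distinct placements yields 3 geometric isomers: (CH3CN/H2O trans, CN/NCS trans); (CH3CN/NCS trans, CN/H2O trans); (CH3CN/CN trans, H2O/NCS trans).
Each arrangement has an internal mirror plane or centre of symmetry, so none is chiral.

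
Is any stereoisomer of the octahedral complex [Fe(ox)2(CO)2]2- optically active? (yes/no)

The six octahedral sites form three mutually perpendicular trans pairs.
Each ox is bidentate and must span two cis positions.
Systematic placement gives 2 geometric isomers: CO trans; CO cis (chiral).
One of these lacks any improper symmetry element and so occurs as an enantiomeric pair, giving 2 + 1 = 3 stereoisomers in total.

yes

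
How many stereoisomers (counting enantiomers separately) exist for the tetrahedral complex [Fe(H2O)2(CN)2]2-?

1

All four vertices of a tetrahedron are equivalent and mutually adjacent, so cis/trans isomerism cannot arise.
Only one geometric arrangement is possible.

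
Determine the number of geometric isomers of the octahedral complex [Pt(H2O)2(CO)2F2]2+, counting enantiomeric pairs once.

5

An octahedron has six vertices in three trans pairs; every non-trans pair is cis.
Systematic placement gives 5 geometric isomers: H2O trans, CO trans, F trans; H2O cis, CO trans, F cis; H2O trans, CO cis, F cis; H2O cis, CO cis, F cis (chiral); H2O cis, CO cis, F trans.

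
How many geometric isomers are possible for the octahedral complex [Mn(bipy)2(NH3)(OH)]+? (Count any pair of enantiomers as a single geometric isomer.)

In an octahedral complex each vertex has one trans partner and four cis neighbours.
Each bipy is bidentate and must span two cis positions.
Systematic placement gives 2 geometric isomers: NH3 and OH mutually trans; NH3 and OH mutually cis (chiral).

2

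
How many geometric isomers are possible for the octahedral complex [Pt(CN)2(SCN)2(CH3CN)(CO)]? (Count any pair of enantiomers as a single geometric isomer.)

6

An octahedron has six vertices in three trans pairs; every non-trans pair is cis.
There are 6 geometric isomers: CN cis, SCN trans; CN cis, SCN cis (3 arrangements, 2 chiral); CN trans, SCN trans; CN trans, SCN cis.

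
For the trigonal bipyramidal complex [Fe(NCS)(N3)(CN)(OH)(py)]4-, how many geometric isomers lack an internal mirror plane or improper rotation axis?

10

A trigonal bipyramid has two axial and three equatorial sites, which are chemically inequivalent.
Systematic enumeration (placing each ligand type in turn and discarding arrangements equivalent by rotation or reflection) gives 10 geometric isomers.
Of these, 10 lack any improper symmetry element and so occur as enantiomeric pairs, giving 10 + 10 = 20 stereoisomers in total.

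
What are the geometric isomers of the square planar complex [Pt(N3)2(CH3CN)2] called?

cis and trans

In a square planar complex each vertex has one trans partner and two cis neighbours.
Systematic placement gives 2 geometric isomers: N3 cis; N3 trans.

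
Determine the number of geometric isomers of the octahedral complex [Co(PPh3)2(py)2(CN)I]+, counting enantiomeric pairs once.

The six octahedral sites form three mutually perpendicular trans pairs.
The distinct arrangements are (6 in all): PPh3 trans, py trans; PPh3 cis, py cis (3 arrangements, 2 chiral); PPh3 cis, py trans; PPh3 trans, py cis.

6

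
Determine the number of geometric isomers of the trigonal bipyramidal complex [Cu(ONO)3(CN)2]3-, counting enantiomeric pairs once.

In a trigonal bipyramid the two axial positions differ from the three equatorial ones.
Systematic placement gives 3 geometric isomers: CN both axial; CN one axial, one equatorial; CN both equatorial.

3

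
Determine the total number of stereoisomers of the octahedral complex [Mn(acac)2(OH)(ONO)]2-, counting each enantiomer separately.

3

An octahedron has six vertices in three trans pairs; every non-trans pair is cis.
Each acac is bidentate and must span two cis positions.
Working through the distinct placements yields 2 geometric isomers: OH and ONO mutually trans; OH and ONO mutually cis (chiral).
One of these lacks any improper symmetry element and so occurs as an enantiomeric pair, giving 2 + 1 = 3 stereoisomers in total.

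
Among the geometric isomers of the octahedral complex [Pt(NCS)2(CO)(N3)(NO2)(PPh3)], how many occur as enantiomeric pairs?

6

An octahedron has six vertices in three trans pairs; every non-trans pair is cis.
Systematic enumeration (placing each ligand type in turn and discarding arrangements equivalent by rotation or reflection) gives 9 geometric isomers.
Of these, 6 lack any improper symmetry element and so occur as enantiomeric pairs, giving 9 + 6 = 15 stereoisomers in total.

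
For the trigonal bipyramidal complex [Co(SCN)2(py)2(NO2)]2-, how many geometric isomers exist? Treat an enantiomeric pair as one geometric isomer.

5

In a trigonal bipyramid the two axial positions differ from the three equatorial ones.
Placing the ligands in turn and identifying arrangements related by rotation or reflection leaves 5 distinct geometric isomers.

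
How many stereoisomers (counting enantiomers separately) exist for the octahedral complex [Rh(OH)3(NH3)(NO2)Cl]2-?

5

Working through the distinct placements yields 4 geometric isomers: OH mer (3 arrangements); OH fac (chiral).
One of these lacks any improper symmetry element and so occurs as an enantiomeric pair, giving 4 + 1 = 5 stereoisomers in total.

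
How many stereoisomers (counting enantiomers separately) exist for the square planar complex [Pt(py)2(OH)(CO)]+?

The distinct arrangements are (2 in all): py cis; py trans.
Each arrangement has an internal mirror plane or centre of symmetry, so none is chiral.

2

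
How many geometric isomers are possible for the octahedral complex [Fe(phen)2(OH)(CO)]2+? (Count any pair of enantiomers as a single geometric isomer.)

The six octahedral sites form three mutually perpendicular trans pairs.
Each phen is bidentate and must span two cis positions.
Systematic placement gives 2 geometric isomers: OH and CO mutually trans; OH and CO mutually cis (chiral).

2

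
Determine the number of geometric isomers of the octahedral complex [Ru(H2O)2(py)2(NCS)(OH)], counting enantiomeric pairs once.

6

The distinct arrangements are (6 in all): H2O trans, py trans; H2O trans, py cis; H2O cis, py trans; H2O cis, py cis (3 arrangements, 2 chiral).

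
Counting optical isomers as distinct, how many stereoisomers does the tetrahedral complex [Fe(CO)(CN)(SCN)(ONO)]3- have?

In a tetrahedral complex all four positions are equivalent and every pair of ligands is adjacent — there is no cis/trans distinction.
Only one geometric arrangement is possible; it has no improper symmetry element, so it exists as a pair of enantiomers (2 stereoisomers).

2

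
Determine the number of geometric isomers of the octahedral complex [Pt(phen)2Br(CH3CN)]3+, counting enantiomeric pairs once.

An octahedron has six vertices in three trans pairs; every non-trans pair is cis.
Each phen is bidentate and must span two cis positions.
There are 2 geometric isomers: Br and CH3CN mutually trans; Br and CH3CN mutually cis (chiral).

2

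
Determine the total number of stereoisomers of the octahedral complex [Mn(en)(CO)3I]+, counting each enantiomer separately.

Each en is bidentate and must span two cis positions.
There are 2 geometric isomers: CO mer; CO fac.
Each arrangement has an internal mirror plane or centre of symmetry, so none is chiral.

2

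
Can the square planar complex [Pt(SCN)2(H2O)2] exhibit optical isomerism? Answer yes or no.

In a square planar complex each vertex has one trans partner and two cis neighbours.
Systematic placement gives 2 geometric isomers: SCN cis; SCN trans.
Each arrangement has an internal mirror plane or centre of symmetry, so none is chiral.

no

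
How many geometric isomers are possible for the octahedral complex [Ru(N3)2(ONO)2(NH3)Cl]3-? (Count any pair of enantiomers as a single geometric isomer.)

6

An octahedron has six vertices in three trans pairs; every non-trans pair is cis.
Systematic placement gives 6 geometric isomers: N3 cis, ONO trans; N3 cis, ONO cis (3 arrangements, 2 chiral); N3 trans, ONO trans; N3 trans, ONO cis.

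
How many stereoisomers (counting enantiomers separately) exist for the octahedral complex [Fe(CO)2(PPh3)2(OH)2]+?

6

The six octahedral sites form three mutually perpendicular trans pairs.
Systematic placement gives 5 geometric isomers: CO trans, PPh3 trans, OH trans; CO trans, PPh3 cis, OH cis; CO cis, PPh3 trans, OH cis; CO cis, PPh3 cis, OH cis (chiral); CO cis, PPh3 cis, OH trans.
One of these lacks any improper symmetry element and so occurs as an enantiomeric pair, giving 5 + 1 = 6 stereoisomers in total.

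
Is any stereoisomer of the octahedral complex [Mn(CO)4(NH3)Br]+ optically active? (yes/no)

In an octahedral complex each vertex has one trans partner and four cis neighbours.
Systematic placement gives 2 geometric isomers: NH3 and Br mutually cis; NH3 and Br mutually trans.
Each arrangement has an internal mirror plane or centre of symmetry, so none is chiral.

no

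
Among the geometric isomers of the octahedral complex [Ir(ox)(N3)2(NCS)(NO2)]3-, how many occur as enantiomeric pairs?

2

The six octahedral sites form three mutually perpendicular trans pairs.
Each ox is bidentate and must span two cis positions.
There are 4 geometric isomers: N3 trans; N3 cis (3 arrangements, 2 chiral).
Of these, 2 lack any improper symmetry element and so occur as enantiomeric pairs, giving 4 + 2 = 6 stereoisomers in total.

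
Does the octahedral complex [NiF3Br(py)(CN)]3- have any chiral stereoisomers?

yes

The six octahedral sites form three mutually perpendicular trans pairs.
The distinct arrangements are (4 in all): F mer (3 arrangements); F fac (chiral).
One of these lacks any improper symmetry element and so occurs as an enantiomeric pair, giving 4 + 1 = 5 stereoisomers in total.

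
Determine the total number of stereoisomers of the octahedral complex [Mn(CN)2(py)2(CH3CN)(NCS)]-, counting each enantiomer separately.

8

The six octahedral sites form three mutually perpendicular trans pairs.
The distinct arrangements are (6 in all): CN cis, py trans; CN cis, py cis (3 arrangements, 2 chiral); CN trans, py trans; CN trans, py cis.
Of these, 2 lack any improper symmetry element and so occur as enantiomeric pairs, giving 6 + 2 = 8 stereoisomers in total.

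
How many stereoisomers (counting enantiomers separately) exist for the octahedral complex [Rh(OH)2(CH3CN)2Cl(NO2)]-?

8

In an octahedral complex each vertex has one trans partner and four cis neighbours.
There are 6 geometric isomers: OH trans, CH3CN trans; OH cis, CH3CN trans; OH trans, CH3CN cis; OH cis, CH3CN cis (3 arrangements, 2 chiral).
Of these, 2 lack any improper symmetry element and so occur as enantiomeric pairs, giving 6 + 2 = 8 stereoisomers in total.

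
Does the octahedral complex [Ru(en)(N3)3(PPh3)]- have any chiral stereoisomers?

no

In an octahedral complex each vertex has one trans partner and four cis neighbours.
Each en is bidentate and must span two cis positions.
The distinct arrangements are (2 in all): N3 mer; N3 fac.
Each arrangement has an internal mirror plane or centre of symmetry, so none is chiral.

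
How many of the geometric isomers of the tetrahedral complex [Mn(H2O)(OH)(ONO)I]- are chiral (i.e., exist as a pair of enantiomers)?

1

In a tetrahedral complex all four positions are equivalent and every pair of ligands is adjacent — there is no cis/trans distinction.
Only one geometric arrangement is possible; it has no improper symmetry element, so it exists as a pair of enantiomers (2 stereoisomers).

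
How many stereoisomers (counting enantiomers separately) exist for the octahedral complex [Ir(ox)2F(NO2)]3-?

3

Each ox is bidentate and must span two cis positions.
Systematic placement gives 2 geometric isomers: F and NO2 mutually trans; F and NO2 mutually cis (chiral).
One of these lacks any improper symmetry element and so occurs as an enantiomeric pair, giving 2 + 1 = 3 stereoisomers in total.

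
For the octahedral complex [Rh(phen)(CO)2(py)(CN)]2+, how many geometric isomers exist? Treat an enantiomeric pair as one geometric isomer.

Each phen is bidentate and must span two cis positions.
Systematic placement gives 4 geometric isomers: CO cis (3 arrangements, 2 chiral); CO trans.

4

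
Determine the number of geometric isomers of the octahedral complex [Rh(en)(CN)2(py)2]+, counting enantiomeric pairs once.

3

In an octahedral complex each vertex has one trans partner and four cis neighbours.
Each en is bidentate and must span two cis positions.
There are 3 geometric isomers: CN trans, py cis; CN cis, py trans; CN cis, py cis (chiral).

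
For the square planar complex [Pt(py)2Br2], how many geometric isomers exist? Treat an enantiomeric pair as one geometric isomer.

The distinct arrangements are (2 in all): py cis; py trans.

2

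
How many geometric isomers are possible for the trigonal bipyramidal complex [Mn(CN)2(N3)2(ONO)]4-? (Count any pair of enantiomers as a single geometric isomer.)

5

A trigonal bipyramid has two axial and three equatorial sites, which are chemically inequivalent.
Systematic enumeration (placing each ligand type in turn and discarding arrangements equivalent by rotation or reflection) gives 5 geometric isomers.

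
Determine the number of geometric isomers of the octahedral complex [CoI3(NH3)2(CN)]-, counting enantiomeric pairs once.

3

Systematic placement gives 3 geometric isomers: I mer, NH3 trans; I fac, NH3 cis; I mer, NH3 cis.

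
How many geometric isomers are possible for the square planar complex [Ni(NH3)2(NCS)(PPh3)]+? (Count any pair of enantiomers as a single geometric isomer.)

2

In a square planar complex each vertex has one trans partner and two cis neighbours.
Systematic placement gives 2 geometric isomers: NH3 cis; NH3 trans.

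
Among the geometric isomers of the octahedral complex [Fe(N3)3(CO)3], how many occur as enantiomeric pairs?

0

In an octahedral complex each vertex has one trans partner and four cis neighbours.
Systematic placement gives 2 geometric isomers: N3 mer; N3 fac.
Each arrangement has an internal mirror plane or centre of symmetry, so none is chiral.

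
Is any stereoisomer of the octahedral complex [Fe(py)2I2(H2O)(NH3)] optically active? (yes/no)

Working through the distinct placements yields 6 geometric isomers: py trans, I cis; py cis, I cis (3 arrangements, 2 chiral); py trans, I trans; py cis, I trans.
Of these, 2 lack any improper symmetry element and so occur as enantiomeric pairs, giving 6 + 2 = 8 stereoisomers in total.

yes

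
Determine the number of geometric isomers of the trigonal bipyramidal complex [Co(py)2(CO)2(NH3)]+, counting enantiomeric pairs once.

5

In a trigonal bipyramid the two axial positions differ from the three equatorial ones.
Placing the ligands in turn and identifying arrangements related by rotation or reflection leaves 5 distinct geometric isomers.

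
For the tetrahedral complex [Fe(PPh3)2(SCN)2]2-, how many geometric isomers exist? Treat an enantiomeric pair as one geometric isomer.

Only one geometric arrangement is possible.

1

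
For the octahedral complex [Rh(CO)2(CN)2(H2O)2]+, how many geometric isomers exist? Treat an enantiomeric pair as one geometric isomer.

An octahedron has six vertices in three trans pairs; every non-trans pair is cis.
Systematic placement gives 5 geometric isomers: CO trans, CN trans, H2O trans; CO cis, CN trans, H2O cis; CO cis, CN cis, H2O trans; CO cis, CN cis, H2O cis (chiral); CO trans, CN cis, H2O cis.

5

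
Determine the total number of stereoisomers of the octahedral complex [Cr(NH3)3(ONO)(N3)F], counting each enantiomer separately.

5

The six octahedral sites form three mutually perpendicular trans pairs.
There are 4 geometric isomers: NH3 mer (3 arrangements); NH3 fac (chiral).
One of these lacks any improper symmetry element and so occurs as an enantiomeric pair, giving 4 + 1 = 5 stereoisomers in total.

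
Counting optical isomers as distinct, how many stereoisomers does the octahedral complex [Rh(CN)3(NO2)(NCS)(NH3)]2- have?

5

In an octahedral complex each vertex has one trans partner and four cis neighbours.
Working through the distinct placements yields 4 geometric isomers: CN mer (3 arrangements); CN fac (chiral).
One of these lacks any improper symmetry element and so occurs as an enantiomeric pair, giving 4 + 1 = 5 stereoisomers in total.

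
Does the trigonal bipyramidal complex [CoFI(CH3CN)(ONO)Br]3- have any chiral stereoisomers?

yes

In a trigonal bipyramid the two axial positions differ from the three equatorial ones.
Systematic enumeration (placing each ligand type in turn and discarding arrangements equivalent by rotation or reflection) gives 10 geometric isomers.
Of these, 10 lack any improper symmetry element and so occur as enantiomeric pairs, giving 10 + 10 = 20 stereoisomers in total.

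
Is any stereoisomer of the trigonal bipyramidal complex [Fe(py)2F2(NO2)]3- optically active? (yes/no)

A trigonal bipyramid has two axial and three equatorial sites, which are chemically inequivalent.
Systematic enumeration (placing each ligand type in turn and discarding arrangements equivalent by rotation or reflection) gives 5 geometric isomers.
One of these lacks any improper symmetry element and so occurs as an enantiomeric pair, giving 5 + 1 = 6 stereoisomers in total.

yes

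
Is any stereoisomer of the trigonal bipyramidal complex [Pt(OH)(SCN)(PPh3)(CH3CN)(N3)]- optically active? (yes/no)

yes

In a trigonal bipyramid the two axial positions differ from the three equatorial ones.
Placing the ligands in turn and identifying arrangements related by rotation or reflection leaves 10 distinct geometric isomers.
Of these, 10 lack any improper symmetry element and so occur as enantiomeric pairs, giving 10 + 10 = 20 stereoisomers in total.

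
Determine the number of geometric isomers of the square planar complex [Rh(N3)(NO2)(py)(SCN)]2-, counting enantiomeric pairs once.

A square has two trans pairs of vertices; adjacent vertices are cis.
Working through the distinct placements yields 3 geometric isomers: (N3/SCN trans, NO2/py trans); (N3/py trans, NO2/SCN trans); (N3/NO2 trans, SCN/py trans).

3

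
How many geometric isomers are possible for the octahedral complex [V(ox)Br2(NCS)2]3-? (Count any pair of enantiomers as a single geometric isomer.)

3

An octahedron has six vertices in three trans pairs; every non-trans pair is cis.
Each ox is bidentate and must span two cis positions.
Working through the distinct placements yields 3 geometric isomers: Br trans, NCS cis; Br cis, NCS cis (chiral); Br cis, NCS trans.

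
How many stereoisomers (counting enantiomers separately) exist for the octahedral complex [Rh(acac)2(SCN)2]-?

3

The six octahedral sites form three mutually perpendicular trans pairs.
Each acac is bidentate and must span two cis positions.
The distinct arrangements are (2 in all): SCN trans; SCN cis (chiral).
One of these lacks any improper symmetry element and so occurs as an enantiomeric pair, giving 2 + 1 = 3 stereoisomers in total.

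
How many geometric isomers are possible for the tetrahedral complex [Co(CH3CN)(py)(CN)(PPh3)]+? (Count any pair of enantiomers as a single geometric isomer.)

1

All four vertices of a tetrahedron are equivalent and mutually adjacent, so cis/trans isomerism cannot arise.
Only one geometric arrangement is possible; it has no improper symmetry element, so it exists as a pair of enantiomers (2 stereoisomers).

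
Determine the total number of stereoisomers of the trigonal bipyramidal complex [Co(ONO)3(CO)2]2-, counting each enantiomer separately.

A trigonal bipyramid has two axial and three equatorial sites, which are chemically inequivalent.
Systematic placement gives 3 geometric isomers: CO both axial; CO one axial, one equatorial; CO both equatorial.
Each arrangement has an internal mirror plane or centre of symmetry, so none is chiral.

3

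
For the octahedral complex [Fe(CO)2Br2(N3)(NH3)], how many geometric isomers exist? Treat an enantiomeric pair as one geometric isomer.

The six octahedral sites form three mutually perpendicular trans pairs.
There are 6 geometric isomers: CO trans, Br trans; CO cis, Br trans; CO cis, Br cis (3 arrangements, 2 chiral); CO trans, Br cis.

6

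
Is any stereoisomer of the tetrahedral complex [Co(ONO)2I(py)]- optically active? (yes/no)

All four vertices of a tetrahedron are equivalent and mutually adjacent, so cis/trans isomerism cannot arise.
Only one geometric arrangement is possible.

no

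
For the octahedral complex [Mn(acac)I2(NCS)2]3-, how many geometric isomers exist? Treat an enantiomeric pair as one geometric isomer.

3

An octahedron has six vertices in three trans pairs; every non-trans pair is cis.
Each acac is bidentate and must span two cis positions.
There are 3 geometric isomers: I trans, NCS cis; I cis, NCS cis (chiral); I cis, NCS trans.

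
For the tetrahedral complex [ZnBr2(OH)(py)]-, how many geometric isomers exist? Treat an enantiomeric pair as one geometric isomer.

All four vertices of a tetrahedron are equivalent and mutually adjacent, so cis/trans isomerism cannot arise.
Only one geometric arrangement is possible.

1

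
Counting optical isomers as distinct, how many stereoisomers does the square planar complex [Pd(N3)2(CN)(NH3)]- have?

A square has two trans pairs of vertices; adjacent vertices are cis.
Working through the distinct placements yields 2 geometric isomers: N3 cis; N3 trans.
Each arrangement has an internal mirror plane or centre of symmetry, so none is chiral.

2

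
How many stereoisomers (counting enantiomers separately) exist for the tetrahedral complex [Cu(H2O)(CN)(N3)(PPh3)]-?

All four vertices of a tetrahedron are equivalent and mutually adjacent, so cis/trans isomerism cannot arise.
Only one geometric arrangement is possible; it has no improper symmetry element, so it exists as a pair of enantiomers (2 stereoisomers).

2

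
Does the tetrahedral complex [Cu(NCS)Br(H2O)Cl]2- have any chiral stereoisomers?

yes

Only one geometric arrangement is possible; it has no improper symmetry element, so it exists as a pair of enantiomers (2 stereoisomers).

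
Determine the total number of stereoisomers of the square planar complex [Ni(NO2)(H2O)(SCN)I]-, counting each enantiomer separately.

There are 3 geometric isomers: (H2O/NO2 trans, I/SCN trans); (H2O/SCN trans, I/NO2 trans); (H2O/I trans, NO2/SCN trans).
Each arrangement has an internal mirror plane or centre of symmetry, so none is chiral.

3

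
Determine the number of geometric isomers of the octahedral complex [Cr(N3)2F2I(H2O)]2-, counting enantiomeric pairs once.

An octahedron has six vertices in three trans pairs; every non-trans pair is cis.
Working through the distinct placements yields 6 geometric isomers: N3 trans, F trans; N3 cis, F trans; N3 trans, F cis; N3 cis, F cis (3 arrangements, 2 chiral).

6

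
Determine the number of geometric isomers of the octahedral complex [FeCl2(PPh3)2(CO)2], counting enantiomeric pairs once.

In an octahedral complex each vertex has one trans partner and four cis neighbours.
Systematic placement gives 5 geometric isomers: Cl trans, PPh3 trans, CO trans; Cl cis, PPh3 cis, CO trans; Cl cis, PPh3 trans, CO cis; Cl cis, PPh3 cis, CO cis (chiral); Cl trans, PPh3 cis, CO cis.

5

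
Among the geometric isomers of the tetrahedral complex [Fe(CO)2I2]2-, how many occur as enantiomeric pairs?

In a tetrahedral complex all four positions are equivalent and every pair of ligands is adjacent — there is no cis/trans distinction.
Only one geometric arrangement is possible.

0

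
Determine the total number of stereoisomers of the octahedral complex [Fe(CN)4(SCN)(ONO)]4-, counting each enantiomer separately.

2

The six octahedral sites form three mutually perpendicular trans pairs.
Systematic placement gives 2 geometric isomers: SCN and ONO mutually trans; SCN and ONO mutually cis.
Each arrangement has an internal mirror plane or centre of symmetry, so none is chiral.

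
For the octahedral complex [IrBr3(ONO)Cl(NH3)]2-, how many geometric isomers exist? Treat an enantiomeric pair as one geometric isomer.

4

An octahedron has six vertices in three trans pairs; every non-trans pair is cis.
The distinct arrangements are (4 in all): Br mer (3 arrangements); Br fac (chiral).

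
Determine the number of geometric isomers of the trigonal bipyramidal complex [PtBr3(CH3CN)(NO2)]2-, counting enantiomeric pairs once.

4

Systematic placement gives 4 geometric isomers: CH3CN equatorial, NO2 equatorial; CH3CN axial, NO2 equatorial; CH3CN equatorial, NO2 axial; CH3CN axial, NO2 axial.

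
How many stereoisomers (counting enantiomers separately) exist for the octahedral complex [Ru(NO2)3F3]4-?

2

In an octahedral complex each vertex has one trans partner and four cis neighbours.
The distinct arrangements are (2 in all): NO2 mer; NO2 fac.
Each arrangement has an internal mirror plane or centre of symmetry, so none is chiral.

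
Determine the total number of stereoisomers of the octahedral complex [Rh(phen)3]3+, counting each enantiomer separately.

Each phen is bidentate and must span two cis positions.
Only one geometric arrangement is possible; it has no improper symmetry element, so it exists as a pair of enantiomers (2 stereoisomers).

2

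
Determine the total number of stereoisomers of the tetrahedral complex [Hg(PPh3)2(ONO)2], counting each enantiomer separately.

Only one geometric arrangement is possible.

1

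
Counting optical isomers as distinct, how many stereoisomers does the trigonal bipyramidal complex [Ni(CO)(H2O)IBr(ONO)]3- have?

In a trigonal bipyramid the two axial positions differ from the three equatorial ones.
Placing the ligands in turn and identifying arrangements related by rotation or reflection leaves 10 distinct geometric isomers.
Of these, 10 lack any improper symmetry element and so occur as enantiomeric pairs, giving 10 + 10 = 20 stereoisomers in total.

20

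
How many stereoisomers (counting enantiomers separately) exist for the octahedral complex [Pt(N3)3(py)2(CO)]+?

3

In an octahedral complex each vertex has one trans partner and four cis neighbours.
Working through the distinct placements yields 3 geometric isomers: N3 mer, py trans; N3 fac, py cis; N3 mer, py cis.
Each arrangement has an internal mirror plane or centre of symmetry, so none is chiral.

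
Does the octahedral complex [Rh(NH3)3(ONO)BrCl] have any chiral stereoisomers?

yes

The six octahedral sites form three mutually perpendicular trans pairs.
Working through the distinct placements yields 4 geometric isomers: NH3 mer (3 arrangements); NH3 fac (chiral).
One of these lacks any improper symmetry element and so occurs as an enantiomeric pair, giving 4 + 1 = 5 stereoisomers in total.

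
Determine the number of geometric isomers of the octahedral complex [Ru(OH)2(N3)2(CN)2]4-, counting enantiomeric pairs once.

5

Systematic placement gives 5 geometric isomers: OH trans, N3 trans, CN trans; OH cis, N3 cis, CN trans; OH trans, N3 cis, CN cis; OH cis, N3 cis, CN cis (chiral); OH cis, N3 trans, CN cis.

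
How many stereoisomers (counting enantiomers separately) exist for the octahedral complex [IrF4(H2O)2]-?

In an octahedral complex each vertex has one trans partner and four cis neighbours.
Systematic placement gives 2 geometric isomers: H2O trans; H2O cis.
Each arrangement has an internal mirror plane or centre of symmetry, so none is chiral.

2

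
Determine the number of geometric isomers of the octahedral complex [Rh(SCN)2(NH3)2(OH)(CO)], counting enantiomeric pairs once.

6

An octahedron has six vertices in three trans pairs; every non-trans pair is cis.
Working through the distinct placements yields 6 geometric isomers: SCN trans, NH3 cis; SCN cis, NH3 cis (3 arrangements, 2 chiral); SCN trans, NH3 trans; SCN cis, NH3 trans.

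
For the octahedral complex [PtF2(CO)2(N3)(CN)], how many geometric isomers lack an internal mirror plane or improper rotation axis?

The six octahedral sites form three mutually perpendicular trans pairs.
Working through the distinct placements yields 6 geometric isomers: F cis, CO cis (3 arrangements, 2 chiral); F trans, CO cis; F cis, CO trans; F trans, CO trans.
Of these, 2 lack any improper symmetry element and so occur as enantiomeric pairs, giving 6 + 2 = 8 stereoisomers in total.

2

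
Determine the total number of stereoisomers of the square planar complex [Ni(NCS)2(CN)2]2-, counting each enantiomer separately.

In a square planar complex each vertex has one trans partner and two cis neighbours.
The distinct arrangements are (2 in all): NCS cis; NCS trans.
Each arrangement has an internal mirror plane or centre of symmetry, so none is chiral.

2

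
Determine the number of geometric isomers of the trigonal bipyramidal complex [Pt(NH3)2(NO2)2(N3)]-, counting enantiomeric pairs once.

In a trigonal bipyramid the two axial positions differ from the three equatorial ones.
Systematic enumeration (placing each ligand type in turn and discarding arrangements equivalent by rotation or reflection) gives 5 geometric isomers.

5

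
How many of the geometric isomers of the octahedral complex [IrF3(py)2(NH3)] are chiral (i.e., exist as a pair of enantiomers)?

Systematic placement gives 3 geometric isomers: F mer, py trans; F mer, py cis; F fac, py cis.
Each arrangement has an internal mirror plane or centre of symmetry, so none is chiral.

0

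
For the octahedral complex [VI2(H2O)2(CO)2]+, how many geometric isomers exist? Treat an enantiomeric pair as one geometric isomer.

5

Systematic placement gives 5 geometric isomers: I trans, H2O trans, CO trans; I cis, H2O cis, CO trans; I trans, H2O cis, CO cis; I cis, H2O cis, CO cis (chiral); I cis, H2O trans, CO cis.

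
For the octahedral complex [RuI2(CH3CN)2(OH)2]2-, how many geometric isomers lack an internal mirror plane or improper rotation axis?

1

There are 5 geometric isomers: I trans, CH3CN trans, OH trans; I cis, CH3CN trans, OH cis; I cis, CH3CN cis, OH trans; I cis, CH3CN cis, OH cis (chiral); I trans, CH3CN cis, OH cis.
One of these lacks any improper symmetry element and so occurs as an enantiomeric pair, giving 5 + 1 = 6 stereoisomers in total.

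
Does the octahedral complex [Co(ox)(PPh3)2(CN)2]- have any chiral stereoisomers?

In an octahedral complex each vertex has one trans partner and four cis neighbours.
Each ox is bidentate and must span two cis positions.
Working through the distinct placements yields 3 geometric isomers: PPh3 cis, CN trans; PPh3 cis, CN cis (chiral); PPh3 trans, CN cis.
One of these lacks any improper symmetry element and so occurs as an enantiomeric pair, giving 3 + 1 = 4 stereoisomers in total.

yes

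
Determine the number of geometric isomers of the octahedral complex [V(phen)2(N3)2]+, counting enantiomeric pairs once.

The six octahedral sites form three mutually perpendicular trans pairs.
Each phen is bidentate and must span two cis positions.
The distinct arrangements are (2 in all): N3 trans; N3 cis (chiral).

2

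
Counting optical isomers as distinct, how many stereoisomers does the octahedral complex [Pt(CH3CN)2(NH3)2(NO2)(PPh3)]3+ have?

8

In an octahedral complex each vertex has one trans partner and four cis neighbours.
The distinct arrangements are (6 in all): CH3CN trans, NH3 trans; CH3CN trans, NH3 cis; CH3CN cis, NH3 cis (3 arrangements, 2 chiral); CH3CN cis, NH3 trans.
Of these, 2 lack any improper symmetry element and so occur as enantiomeric pairs, giving 6 + 2 = 8 stereoisomers in total.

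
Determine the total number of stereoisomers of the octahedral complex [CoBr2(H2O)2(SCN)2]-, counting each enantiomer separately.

6

In an octahedral complex each vertex has one trans partner and four cis neighbours.
There are 5 geometric isomers: Br trans, H2O trans, SCN trans; Br trans, H2O cis, SCN cis; Br cis, H2O cis, SCN trans; Br cis, H2O cis, SCN cis (chiral); Br cis, H2O trans, SCN cis.
One of these lacks any improper symmetry element and so occurs as an enantiomeric pair, giving 5 + 1 = 6 stereoisomers in total.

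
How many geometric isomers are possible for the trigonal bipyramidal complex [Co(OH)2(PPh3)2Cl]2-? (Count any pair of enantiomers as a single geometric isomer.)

5

In a trigonal bipyramid the two axial positions differ from the three equatorial ones.
Systematic enumeration (placing each ligand type in turn and discarding arrangements equivalent by rotation or reflection) gives 5 geometric isomers.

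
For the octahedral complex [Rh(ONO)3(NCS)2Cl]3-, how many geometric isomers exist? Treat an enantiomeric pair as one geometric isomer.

3

The six octahedral sites form three mutually perpendicular trans pairs.
Systematic placement gives 3 geometric isomers: ONO mer, NCS cis; ONO mer, NCS trans; ONO fac, NCS cis.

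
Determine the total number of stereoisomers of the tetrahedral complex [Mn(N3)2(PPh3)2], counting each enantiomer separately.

1

In a tetrahedral complex all four positions are equivalent and every pair of ligands is adjacent — there is no cis/trans distinction.
Only one geometric arrangement is possible.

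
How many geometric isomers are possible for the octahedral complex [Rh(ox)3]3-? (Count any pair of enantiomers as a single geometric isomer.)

In an octahedral complex each vertex has one trans partner and four cis neighbours.
Each ox is bidentate and must span two cis positions.
Only one geometric arrangement is possible; it has no improper symmetry element, so it exists as a pair of enantiomers (2 stereoisomers).

1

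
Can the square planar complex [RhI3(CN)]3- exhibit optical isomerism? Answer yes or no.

In a square planar complex each vertex has one trans partner and two cis neighbours.
Only one geometric arrangement is possible.

no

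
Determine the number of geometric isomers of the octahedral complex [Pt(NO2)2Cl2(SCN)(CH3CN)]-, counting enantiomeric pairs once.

An octahedron has six vertices in three trans pairs; every non-trans pair is cis.
There are 6 geometric isomers: NO2 cis, Cl cis (3 arrangements, 2 chiral); NO2 trans, Cl cis; NO2 cis, Cl trans; NO2 trans, Cl trans.

6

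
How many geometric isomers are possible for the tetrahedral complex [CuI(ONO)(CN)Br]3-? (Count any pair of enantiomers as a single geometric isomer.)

Only one geometric arrangement is possible; it has no improper symmetry element, so it exists as a pair of enantiomers (2 stereoisomers).

1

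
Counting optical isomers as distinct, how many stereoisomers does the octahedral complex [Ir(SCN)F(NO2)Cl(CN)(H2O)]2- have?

30

An octahedron has six vertices in three trans pairs; every non-trans pair is cis.
Exhaustive case analysis gives 15 geometric isomers.
Of these, 15 lack any improper symmetry element and so occur as enantiomeric pairs, giving 15 + 15 = 30 stereoisomers in total.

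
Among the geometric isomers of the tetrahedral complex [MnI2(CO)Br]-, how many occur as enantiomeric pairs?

0

All four vertices of a tetrahedron are equivalent and mutually adjacent, so cis/trans isomerism cannot arise.
Only one geometric arrangement is possible.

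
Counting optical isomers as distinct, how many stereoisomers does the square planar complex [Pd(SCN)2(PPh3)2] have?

There are 2 geometric isomers: SCN cis; SCN trans.
Each arrangement has an internal mirror plane or centre of symmetry, so none is chiral.

2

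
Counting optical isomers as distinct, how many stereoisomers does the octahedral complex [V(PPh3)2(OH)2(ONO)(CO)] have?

8

In an octahedral complex each vertex has one trans partner and four cis neighbours.
The distinct arrangements are (6 in all): PPh3 trans, OH cis; PPh3 cis, OH cis (3 arrangements, 2 chiral); PPh3 trans, OH trans; PPh3 cis, OH trans.
Of these, 2 lack any improper symmetry element and so occur as enantiomeric pairs, giving 6 + 2 = 8 stereoisomers in total.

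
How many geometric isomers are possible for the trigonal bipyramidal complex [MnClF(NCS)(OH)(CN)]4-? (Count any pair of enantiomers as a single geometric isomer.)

In a trigonal bipyramid the two axial positions differ from the three equatorial ones.
Systematic enumeration (placing each ligand type in turn and discarding arrangements equivalent by rotation or reflection) gives 10 geometric isomers.

10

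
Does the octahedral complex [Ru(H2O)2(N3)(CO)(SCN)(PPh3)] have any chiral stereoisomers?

yes

Exhaustive case analysis gives 9 geometric isomers.
Of these, 6 lack any improper symmetry element and so occur as enantiomeric pairs, giving 9 + 6 = 15 stereoisomers in total.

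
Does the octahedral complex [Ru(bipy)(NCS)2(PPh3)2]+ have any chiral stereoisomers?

yes

The six octahedral sites form three mutually perpendicular trans pairs.
Each bipy is bidentate and must span two cis positions.
Working through the distinct placements yields 3 geometric isomers: NCS trans, PPh3 cis; NCS cis, PPh3 cis (chiral); NCS cis, PPh3 trans.
One of these lacks any improper symmetry element and so occurs as an enantiomeric pair, giving 3 + 1 = 4 stereoisomers in total.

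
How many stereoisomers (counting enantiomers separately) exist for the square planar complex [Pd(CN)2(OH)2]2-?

Systematic placement gives 2 geometric isomers: CN cis; CN trans.
Each arrangement has an internal mirror plane or centre of symmetry, so none is chiral.

2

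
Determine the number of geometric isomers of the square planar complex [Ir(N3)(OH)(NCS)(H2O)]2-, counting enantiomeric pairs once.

3

A square has two trans pairs of vertices; adjacent vertices are cis.
Working through the distinct placements yields 3 geometric isomers: (H2O/NCS trans, N3/OH trans); (H2O/OH trans, N3/NCS trans); (H2O/N3 trans, NCS/OH trans).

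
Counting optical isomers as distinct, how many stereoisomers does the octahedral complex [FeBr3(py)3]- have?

2

An octahedron has six vertices in three trans pairs; every non-trans pair is cis.
There are 2 geometric isomers: Br mer; Br fac.
Each arrangement has an internal mirror plane or centre of symmetry, so none is chiral.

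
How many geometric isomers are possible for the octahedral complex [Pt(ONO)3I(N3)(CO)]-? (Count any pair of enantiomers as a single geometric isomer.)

4

The six octahedral sites form three mutually perpendicular trans pairs.
Working through the distinct placements yields 4 geometric isomers: ONO mer (3 arrangements); ONO fac (chiral).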